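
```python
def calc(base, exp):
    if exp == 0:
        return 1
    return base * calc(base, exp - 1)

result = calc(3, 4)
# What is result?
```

calc(3, 4) = 3 * 3 * 3 * 3 = 81

Answer: 81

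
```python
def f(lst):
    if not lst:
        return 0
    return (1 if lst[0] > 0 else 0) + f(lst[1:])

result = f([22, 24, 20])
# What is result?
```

Count of positive elements in [22, 24, 20] = 3

Answer: 3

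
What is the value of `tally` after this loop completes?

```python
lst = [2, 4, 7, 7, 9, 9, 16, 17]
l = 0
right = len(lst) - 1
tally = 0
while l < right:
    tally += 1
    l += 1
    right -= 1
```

Iterations until pointers meet (list length 8)
`tally` takes the values: 0 → 1 → 2 → 3 → 4

Answer: 4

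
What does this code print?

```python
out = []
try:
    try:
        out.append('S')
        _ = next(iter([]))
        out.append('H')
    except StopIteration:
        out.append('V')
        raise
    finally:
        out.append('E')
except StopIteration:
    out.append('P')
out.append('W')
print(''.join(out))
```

Execution trace: 'S' (inner try body) → 'V' (inner except StopIteration) → 'E' (inner finally) → 'P' (outer except StopIteration) → 'W' (after the try/except). Output: SVEPW

Answer: SVEPW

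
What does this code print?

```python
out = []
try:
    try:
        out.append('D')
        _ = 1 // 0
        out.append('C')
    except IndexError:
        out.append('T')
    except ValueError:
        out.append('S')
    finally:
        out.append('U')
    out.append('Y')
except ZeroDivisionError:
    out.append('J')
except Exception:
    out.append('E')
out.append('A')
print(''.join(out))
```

Execution trace: 'D' (inner try body) → 'U' (inner finally) → 'J' (except ZeroDivisionError) → 'A' (after the try/except). Output: DUJA

Answer: DUJA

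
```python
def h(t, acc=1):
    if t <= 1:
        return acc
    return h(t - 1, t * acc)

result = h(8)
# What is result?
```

Accumulator trace (n, acc): (8, 1) -> (7, 8) -> (6, 56) -> (5, 336) -> (4, 1680) -> (3, 6720) -> (2, 20160) -> (1, 40320) -> return 40320

Answer: 40320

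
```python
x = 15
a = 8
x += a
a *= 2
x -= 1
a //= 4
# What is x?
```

Trace:
`x = 15` → x = 15
`a = 8` → a = 8
`x += a` → x = 23
`a *= 2` → a = 16
`x -= 1` → x = 22
`a //= 4` → a = 4
So x = 22

Answer: 22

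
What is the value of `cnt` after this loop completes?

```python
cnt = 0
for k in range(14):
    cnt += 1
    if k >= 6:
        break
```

Loop breaks when k reaches 6, cnt is 7
`cnt` takes the values: 0 → 1 → 2 → 3 → 4 → 5 → 6 → 7

Answer: 7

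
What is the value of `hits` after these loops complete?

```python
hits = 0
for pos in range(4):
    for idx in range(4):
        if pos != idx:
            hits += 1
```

4² - 4 (exclude diagonal)
`hits` takes the values: 0 → 1 → 2 → 3 → 4 → 5 → 6 → 7 → 8 → 9 → 10 → 11 → 12

Answer: 12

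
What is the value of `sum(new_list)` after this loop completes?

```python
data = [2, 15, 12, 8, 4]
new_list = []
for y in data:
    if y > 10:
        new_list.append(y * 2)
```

Sum of doubled values > 10
`new_list` takes the values: [] → [30] → [30, 24]
So `sum(new_list)` = 54

Answer: 54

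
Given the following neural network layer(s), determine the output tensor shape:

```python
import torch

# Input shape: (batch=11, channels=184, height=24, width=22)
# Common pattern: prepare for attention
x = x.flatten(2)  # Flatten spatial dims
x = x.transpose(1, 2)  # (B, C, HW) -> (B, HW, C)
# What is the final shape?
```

Input: (11, 184, 24, 22) -> after flatten(2): (11, 184, 528) -> Output: (11, 528, 184)

Answer: (11, 528, 184)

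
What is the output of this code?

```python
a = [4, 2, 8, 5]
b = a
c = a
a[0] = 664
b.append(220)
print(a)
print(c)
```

Key concept: multiple aliases.
Step by step:
`a = [4, 2, 8, 5]` → a = [4, 2, 8, 5]
`b = a` → b = [4, 2, 8, 5] (same object as a)
`c = a` → c = [4, 2, 8, 5] (same object as a, b)
`a[0] = 664` → a = [664, 2, 8, 5] (same object as b, c); b = [664, 2, 8, 5] (same object as a, c); c = [664, 2, 8, 5] (same object as a, b)
`b.append(220)` → a = [664, 2, 8, 5, 220] (same object as b, c); b = [664, 2, 8, 5, 220] (same object as a, c); c = [664, 2, 8, 5, 220] (same object as a, b)
`print(a)` → prints [664, 2, 8, 5, 220]
`print(c)` → prints [664, 2, 8, 5, 220]

Answer:
[664, 2, 8, 5, 220]
[664, 2, 8, 5, 220]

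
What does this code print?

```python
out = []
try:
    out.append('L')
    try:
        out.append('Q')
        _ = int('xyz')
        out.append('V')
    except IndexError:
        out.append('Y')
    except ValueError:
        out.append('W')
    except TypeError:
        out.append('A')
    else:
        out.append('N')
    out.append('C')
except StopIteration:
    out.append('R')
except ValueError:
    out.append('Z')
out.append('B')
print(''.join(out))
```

Execution trace: 'L' (try body) → 'Q' (inner try body) → 'W' (inner except ValueError) → 'C' (try body, no exception) → 'B' (after the try/except). Output: LQWCB

Answer: LQWCB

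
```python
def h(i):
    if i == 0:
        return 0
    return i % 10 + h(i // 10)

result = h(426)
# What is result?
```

Sum of digits of 426: 6 + 2 + 4 = 12

Answer: 12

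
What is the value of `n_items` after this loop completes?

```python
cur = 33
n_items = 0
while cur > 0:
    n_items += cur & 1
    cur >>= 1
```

Count set bits in 33 (binary: 0b100001)
`n_items` takes the values: 0 → 1 → 2

Answer: 2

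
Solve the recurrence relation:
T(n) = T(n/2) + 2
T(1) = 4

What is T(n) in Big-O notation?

Each step divides n by 2 and adds 2. After log_2(n) steps we reach T(1)=4. So T(n) = 2·log_2(n) + 4 = O(log n).

Answer: O(log n)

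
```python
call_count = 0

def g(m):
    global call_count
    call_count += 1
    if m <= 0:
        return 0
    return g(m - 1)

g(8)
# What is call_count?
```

Linear recursion stepping by 1: 9 calls from m=8 down to ≤0.

Answer: 9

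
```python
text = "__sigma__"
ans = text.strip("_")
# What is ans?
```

Trace:
`text = "__sigma__"` → text = '__sigma__'
`ans = text.strip("_")` → ans = 'sigma'
So ans = 'sigma'

Answer: 'sigma'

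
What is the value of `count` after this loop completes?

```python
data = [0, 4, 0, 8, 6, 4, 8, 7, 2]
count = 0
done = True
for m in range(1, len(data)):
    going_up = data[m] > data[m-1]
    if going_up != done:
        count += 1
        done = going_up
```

Count direction changes in [0, 4, 0, 8, 6, 4, 8, 7, 2]
`count` takes the values: 0 → 1 → 2 → 3 → 4 → 5

Answer: 5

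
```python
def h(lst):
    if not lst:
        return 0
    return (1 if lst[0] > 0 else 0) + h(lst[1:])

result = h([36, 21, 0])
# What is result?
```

Count of positive elements in [36, 21, 0] = 2

Answer: 2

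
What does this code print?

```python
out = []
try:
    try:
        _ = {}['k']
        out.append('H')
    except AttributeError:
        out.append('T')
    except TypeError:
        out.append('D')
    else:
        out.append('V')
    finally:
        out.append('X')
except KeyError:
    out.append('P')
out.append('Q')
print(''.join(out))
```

Execution trace: 'X' (finally) → 'P' (outer except KeyError) → 'Q' (after the try/except). Output: XPQ

Answer: XPQ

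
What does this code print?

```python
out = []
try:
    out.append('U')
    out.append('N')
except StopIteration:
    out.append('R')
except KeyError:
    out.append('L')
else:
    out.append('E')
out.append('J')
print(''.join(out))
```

Execution trace: 'U' (try body) → 'N' (try body, no exception) → 'E' (else) → 'J' (after the try/except). Output: UNEJ

Answer: UNEJ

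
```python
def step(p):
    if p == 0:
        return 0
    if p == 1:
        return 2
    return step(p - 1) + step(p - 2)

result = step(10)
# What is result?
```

Build up from base cases: step(0)=0, step(1)=2, step(2)=2, step(3)=4, step(4)=6, step(5)=10, step(6)=16, ..., step(10)=110

Answer: 110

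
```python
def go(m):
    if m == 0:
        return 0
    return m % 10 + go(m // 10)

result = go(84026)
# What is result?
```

Sum of digits of 84026: 6 + 2 + 0 + 4 + 8 = 20

Answer: 20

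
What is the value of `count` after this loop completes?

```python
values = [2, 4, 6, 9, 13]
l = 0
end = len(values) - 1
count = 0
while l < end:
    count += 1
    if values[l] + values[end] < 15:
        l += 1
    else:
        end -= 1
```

Steps to find pair summing to 15
`count` takes the values: 0 → 1 → 2 → 3 → 4

Answer: 4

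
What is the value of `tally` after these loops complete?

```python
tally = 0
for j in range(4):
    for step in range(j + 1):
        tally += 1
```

Triangle: 1 + 2 + ... + 4
`tally` takes the values: 0 → 1 → 2 → 3 → 4 → 5 → 6 → 7 → 8 → 9 → 10

Answer: 10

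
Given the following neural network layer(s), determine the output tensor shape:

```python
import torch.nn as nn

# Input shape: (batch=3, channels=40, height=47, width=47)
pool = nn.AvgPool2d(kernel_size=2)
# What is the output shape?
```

Input: (3, 40, 47, 47) -> Output: (3, 40, 23, 23)

Answer: (3, 40, 23, 23)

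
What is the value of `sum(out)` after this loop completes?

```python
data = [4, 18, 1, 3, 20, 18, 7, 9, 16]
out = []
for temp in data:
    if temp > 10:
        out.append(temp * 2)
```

Sum of doubled values > 10
`out` takes the values: [] → [36] → [36, 40] → [36, 40, 36] → [36, 40, 36, 32]
So `sum(out)` = 144

Answer: 144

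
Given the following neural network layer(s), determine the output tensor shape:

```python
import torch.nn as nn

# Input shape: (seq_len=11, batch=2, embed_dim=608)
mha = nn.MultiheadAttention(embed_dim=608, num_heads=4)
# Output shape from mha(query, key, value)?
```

Input: (11, 2, 608) -> Output: (11, 2, 608)

Answer: (11, 2, 608)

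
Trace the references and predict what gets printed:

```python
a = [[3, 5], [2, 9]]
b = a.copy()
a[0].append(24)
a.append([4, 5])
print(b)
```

Key concept: shallow copy with nested lists.
Step by step:
`a = [[3, 5], [2, 9]]` → a = [[3, 5], [2, 9]]
`b = a.copy()` → b = [[3, 5], [2, 9]]
`a[0].append(24)` → a = [[3, 5, 24], [2, 9]]; b = [[3, 5, 24], [2, 9]]
`a.append([4, 5])` → a = [[3, 5, 24], [2, 9], [4, 5]]
`print(b)` → prints [[3, 5, 24], [2, 9]]

Answer: [[3, 5, 24], [2, 9]]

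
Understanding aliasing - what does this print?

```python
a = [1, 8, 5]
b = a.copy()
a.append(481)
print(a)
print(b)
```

Key concept: list.copy() creates independent copy.
Step by step:
`a = [1, 8, 5]` → a = [1, 8, 5]
`b = a.copy()` → b = [1, 8, 5]
`a.append(481)` → a = [1, 8, 5, 481]
`print(a)` → prints [1, 8, 5, 481]
`print(b)` → prints [1, 8, 5]

Answer:
[1, 8, 5, 481]
[1, 8, 5]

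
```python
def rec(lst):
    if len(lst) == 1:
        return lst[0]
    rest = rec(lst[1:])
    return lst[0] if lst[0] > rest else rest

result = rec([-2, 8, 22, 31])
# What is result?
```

Recursive max over [-2, 8, 22, 31] = 31

Answer: 31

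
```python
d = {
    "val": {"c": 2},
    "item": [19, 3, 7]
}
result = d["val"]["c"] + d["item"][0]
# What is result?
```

Trace:
`d = { ...` → d = {'val': {'c': 2}, 'item': [19, 3, 7]}
`result = d["val"]["c"] + d["item"][0]` → result = 21
So result = 21

Answer: 21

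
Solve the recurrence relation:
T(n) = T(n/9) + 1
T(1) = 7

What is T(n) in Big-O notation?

Each step divides n by 9 and adds 1. After log_9(n) steps we reach T(1)=7. So T(n) = 1·log_9(n) + 7 = O(log n).

Answer: O(log n)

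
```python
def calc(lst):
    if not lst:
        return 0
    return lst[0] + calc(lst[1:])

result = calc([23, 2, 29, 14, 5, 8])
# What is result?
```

23 + 2 + 29 + 14 + 5 + 8 + 0 = 81

Answer: 81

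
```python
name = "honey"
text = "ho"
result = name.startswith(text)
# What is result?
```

Trace:
`name = "honey"` → name = 'honey'
`text = "ho"` → text = 'ho'
`result = name.startswith(text)` → result = True
So result = True

Answer: True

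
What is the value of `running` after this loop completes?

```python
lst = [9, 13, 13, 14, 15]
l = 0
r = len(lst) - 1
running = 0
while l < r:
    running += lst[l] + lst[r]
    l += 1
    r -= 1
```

Sum of pairs from ends
`running` takes the values: 0 → 24 → 51

Answer: 51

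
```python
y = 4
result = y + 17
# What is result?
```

Trace:
`y = 4` → y = 4
`result = y + 17` → result = 21
So result = 21

Answer: 21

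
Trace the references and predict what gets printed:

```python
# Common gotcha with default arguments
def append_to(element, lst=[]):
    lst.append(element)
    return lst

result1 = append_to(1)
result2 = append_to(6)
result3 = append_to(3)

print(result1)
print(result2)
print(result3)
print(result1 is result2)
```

Key concept: mutable default argument gotcha.
Step by step:
`result1 = append_to(1)` → result1 = [1]
`result2 = append_to(6)` → result1 = [1, 6] (same object as result2); result2 = [1, 6] (same object as result1)
`result3 = append_to(3)` → result1 = [1, 6, 3] (same object as result2, result3); result2 = [1, 6, 3] (same object as result1, result3); result3 = [1, 6, 3] (same object as result1, result2)
`print(result1)` → prints [1, 6, 3]
`print(result2)` → prints [1, 6, 3]
`print(result3)` → prints [1, 6, 3]
`print(result1 is result2)` → prints True

Answer:
[1, 6, 3]
[1, 6, 3]
[1, 6, 3]
True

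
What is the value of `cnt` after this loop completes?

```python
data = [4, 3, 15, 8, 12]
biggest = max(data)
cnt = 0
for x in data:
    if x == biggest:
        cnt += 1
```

Count of max value 15 in [4, 3, 15, 8, 12]
`cnt` takes the values: 0 → 1

Answer: 1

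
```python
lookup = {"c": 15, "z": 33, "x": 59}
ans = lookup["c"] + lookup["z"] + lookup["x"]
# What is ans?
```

Trace:
`lookup = {"c": 15, "z": 33, "x": 59}` → lookup = {'c': 15, 'z': 33, 'x': 59}
`ans = lookup["c"] + lookup["z"] + lookup["x"]` → ans = 107
So ans = 107

Answer: 107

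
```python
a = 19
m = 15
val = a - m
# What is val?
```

Trace:
`a = 19` → a = 19
`m = 15` → m = 15
`val = a - m` → val = 4
So val = 4

Answer: 4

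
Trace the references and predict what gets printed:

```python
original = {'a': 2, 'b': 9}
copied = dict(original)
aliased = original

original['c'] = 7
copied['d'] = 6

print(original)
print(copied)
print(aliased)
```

Key concept: dict() creates copy, assignment creates alias.
Step by step:
`original = {'a': 2, 'b': 9}` → original = {'a': 2, 'b': 9}
`copied = dict(original)` → copied = {'a': 2, 'b': 9}
`aliased = original` → aliased = {'a': 2, 'b': 9} (same object as original)
`original['c'] = 7` → original = {'a': 2, 'b': 9, 'c': 7} (same object as aliased); aliased = {'a': 2, 'b': 9, 'c': 7} (same object as original)
`copied['d'] = 6` → copied = {'a': 2, 'b': 9, 'd': 6}
`print(original)` → prints {'a': 2, 'b': 9, 'c': 7}
`print(copied)` → prints {'a': 2, 'b': 9, 'd': 6}
`print(aliased)` → prints {'a': 2, 'b': 9, 'c': 7}

Answer:
{'a': 2, 'b': 9, 'c': 7}
{'a': 2, 'b': 9, 'd': 6}
{'a': 2, 'b': 9, 'c': 7}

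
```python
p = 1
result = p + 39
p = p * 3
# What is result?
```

Trace:
`p = 1` → p = 1
`result = p + 39` → result = 40
`p = p * 3` → p = 3
So result = 40

Answer: 40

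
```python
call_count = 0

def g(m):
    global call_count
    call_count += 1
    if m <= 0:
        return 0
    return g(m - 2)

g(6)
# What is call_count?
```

Linear recursion stepping by 2: 4 calls from m=6 down to ≤0.

Answer: 4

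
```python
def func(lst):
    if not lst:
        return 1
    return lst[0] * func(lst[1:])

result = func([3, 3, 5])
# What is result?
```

Product over [3, 3, 5] = 3 * 3 * 5 = 45

Answer: 45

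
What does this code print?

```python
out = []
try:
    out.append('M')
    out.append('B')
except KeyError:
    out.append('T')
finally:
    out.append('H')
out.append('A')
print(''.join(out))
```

Execution trace: 'M' (try body) → 'B' (try body, no exception) → 'H' (finally) → 'A' (after the try/except). Output: MBHA

Answer: MBHA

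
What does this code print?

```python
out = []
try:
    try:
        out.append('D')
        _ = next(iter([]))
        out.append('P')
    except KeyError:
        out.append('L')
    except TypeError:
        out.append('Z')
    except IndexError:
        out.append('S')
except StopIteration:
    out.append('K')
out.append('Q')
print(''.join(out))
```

Execution trace: 'D' (try body) → 'K' (outer except StopIteration) → 'Q' (after the try/except). Output: DKQ

Answer: DKQ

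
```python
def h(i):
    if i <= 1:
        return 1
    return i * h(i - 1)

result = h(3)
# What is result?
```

h(3) = 3 * 2 * 1 = 6

Answer: 6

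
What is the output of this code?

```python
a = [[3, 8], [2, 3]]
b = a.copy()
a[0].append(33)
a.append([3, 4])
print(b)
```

Key concept: shallow copy with nested lists.
Step by step:
`a = [[3, 8], [2, 3]]` → a = [[3, 8], [2, 3]]
`b = a.copy()` → b = [[3, 8], [2, 3]]
`a[0].append(33)` → a = [[3, 8, 33], [2, 3]]; b = [[3, 8, 33], [2, 3]]
`a.append([3, 4])` → a = [[3, 8, 33], [2, 3], [3, 4]]
`print(b)` → prints [[3, 8, 33], [2, 3]]

Answer: [[3, 8, 33], [2, 3]]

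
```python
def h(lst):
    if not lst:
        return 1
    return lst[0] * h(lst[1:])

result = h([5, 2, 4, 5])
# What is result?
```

Product over [5, 2, 4, 5] = 5 * 2 * 4 * 5 = 200

Answer: 200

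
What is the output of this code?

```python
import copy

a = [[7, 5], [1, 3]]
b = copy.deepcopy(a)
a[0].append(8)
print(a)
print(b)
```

Key concept: deep copy is fully independent.
Step by step:
`a = [[7, 5], [1, 3]]` → a = [[7, 5], [1, 3]]
`b = copy.deepcopy(a)` → b = [[7, 5], [1, 3]]
`a[0].append(8)` → a = [[7, 5, 8], [1, 3]]
`print(a)` → prints [[7, 5, 8], [1, 3]]
`print(b)` → prints [[7, 5], [1, 3]]

Answer:
[[7, 5, 8], [1, 3]]
[[7, 5], [1, 3]]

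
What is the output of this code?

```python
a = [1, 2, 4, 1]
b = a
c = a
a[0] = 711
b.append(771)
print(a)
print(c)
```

Key concept: multiple aliases.
Step by step:
`a = [1, 2, 4, 1]` → a = [1, 2, 4, 1]
`b = a` → b = [1, 2, 4, 1] (same object as a)
`c = a` → c = [1, 2, 4, 1] (same object as a, b)
`a[0] = 711` → a = [711, 2, 4, 1] (same object as b, c); b = [711, 2, 4, 1] (same object as a, c); c = [711, 2, 4, 1] (same object as a, b)
`b.append(771)` → a = [711, 2, 4, 1, 771] (same object as b, c); b = [711, 2, 4, 1, 771] (same object as a, c); c = [711, 2, 4, 1, 771] (same object as a, b)
`print(a)` → prints [711, 2, 4, 1, 771]
`print(c)` → prints [711, 2, 4, 1, 771]

Answer:
[711, 2, 4, 1, 771]
[711, 2, 4, 1, 771]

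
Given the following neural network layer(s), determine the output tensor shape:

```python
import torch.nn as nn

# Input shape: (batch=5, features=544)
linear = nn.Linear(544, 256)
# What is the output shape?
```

Input: (5, 544) -> Output: (5, 256)

Answer: (5, 256)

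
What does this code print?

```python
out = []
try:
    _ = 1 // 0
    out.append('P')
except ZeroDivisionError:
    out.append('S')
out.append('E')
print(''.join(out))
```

Execution trace: 'S' (except ZeroDivisionError) → 'E' (after the try/except). Output: SE

Answer: SE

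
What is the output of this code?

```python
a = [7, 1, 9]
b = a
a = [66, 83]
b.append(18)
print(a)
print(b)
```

Key concept: rebinding vs mutation: a is rebound to a new list, b still points at the original.
Step by step:
`a = [7, 1, 9]` → a = [7, 1, 9]
`b = a` → b = [7, 1, 9] (same object as a)
`a = [66, 83]` → a = [66, 83]
`b.append(18)` → b = [7, 1, 9, 18]
`print(a)` → prints [66, 83]
`print(b)` → prints [7, 1, 9, 18]

Answer:
[66, 83]
[7, 1, 9, 18]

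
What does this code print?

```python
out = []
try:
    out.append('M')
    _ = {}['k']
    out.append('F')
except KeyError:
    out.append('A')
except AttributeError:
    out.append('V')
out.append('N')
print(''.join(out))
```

Execution trace: 'M' (try body) → 'A' (except KeyError) → 'N' (after the try/except). Output: MAN

Answer: MAN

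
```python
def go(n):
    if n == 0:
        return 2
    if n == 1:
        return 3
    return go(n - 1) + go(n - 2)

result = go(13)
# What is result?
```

Build up from base cases: go(0)=2, go(1)=3, go(2)=5, go(3)=8, go(4)=13, go(5)=21, go(6)=34, ..., go(13)=987

Answer: 987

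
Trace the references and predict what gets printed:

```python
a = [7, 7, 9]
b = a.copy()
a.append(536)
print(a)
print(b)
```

Key concept: list.copy() creates independent copy.
Step by step:
`a = [7, 7, 9]` → a = [7, 7, 9]
`b = a.copy()` → b = [7, 7, 9]
`a.append(536)` → a = [7, 7, 9, 536]
`print(a)` → prints [7, 7, 9, 536]
`print(b)` → prints [7, 7, 9]

Answer:
[7, 7, 9, 536]
[7, 7, 9]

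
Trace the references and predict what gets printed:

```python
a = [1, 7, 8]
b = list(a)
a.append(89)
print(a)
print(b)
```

Key concept: list() constructor creates copy.
Step by step:
`a = [1, 7, 8]` → a = [1, 7, 8]
`b = list(a)` → b = [1, 7, 8]
`a.append(89)` → a = [1, 7, 8, 89]
`print(a)` → prints [1, 7, 8, 89]
`print(b)` → prints [1, 7, 8]

Answer:
[1, 7, 8, 89]
[1, 7, 8]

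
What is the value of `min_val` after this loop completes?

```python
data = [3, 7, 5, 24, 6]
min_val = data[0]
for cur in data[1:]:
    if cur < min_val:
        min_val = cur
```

Minimum of [3, 7, 5, 24, 6]
`min_val` takes the values: 3

Answer: 3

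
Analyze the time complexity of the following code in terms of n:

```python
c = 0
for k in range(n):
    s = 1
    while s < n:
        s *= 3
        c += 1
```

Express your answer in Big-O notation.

Each loop level contributes: n × log n. Multiplying the contributions gives O(n log n).

Answer: O(n log n)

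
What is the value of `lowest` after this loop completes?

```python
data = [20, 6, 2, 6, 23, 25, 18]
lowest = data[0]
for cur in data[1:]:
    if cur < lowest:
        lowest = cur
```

Minimum of [20, 6, 2, 6, 23, 25, 18]
`lowest` takes the values: 20 → 6 → 2

Answer: 2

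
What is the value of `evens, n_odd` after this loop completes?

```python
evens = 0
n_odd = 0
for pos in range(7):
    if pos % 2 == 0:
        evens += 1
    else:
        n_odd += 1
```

Count evens and odds in range(7)
`evens, n_odd` takes the values: (0, 0) → (1, 0) → (1, 1) → (2, 1) → (2, 2) → (3, 2) → (3, 3) → (4, 3)

Answer: 4, 3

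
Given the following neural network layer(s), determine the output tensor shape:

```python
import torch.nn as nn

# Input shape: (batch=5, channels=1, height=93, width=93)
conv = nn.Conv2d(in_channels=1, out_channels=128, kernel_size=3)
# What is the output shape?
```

Input: (5, 1, 93, 93) -> Output: (5, 128, 91, 91)

Answer: (5, 128, 91, 91)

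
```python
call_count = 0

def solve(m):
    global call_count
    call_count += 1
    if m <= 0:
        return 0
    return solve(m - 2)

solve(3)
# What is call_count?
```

Linear recursion stepping by 2: 3 calls from m=3 down to ≤0.

Answer: 3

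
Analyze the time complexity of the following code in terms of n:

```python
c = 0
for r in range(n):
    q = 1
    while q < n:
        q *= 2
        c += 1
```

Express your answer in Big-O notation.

Each loop level contributes: n × log n. Multiplying the contributions gives O(n log n).

Answer: O(n log n)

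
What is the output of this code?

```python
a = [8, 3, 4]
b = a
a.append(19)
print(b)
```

Key concept: basic list aliasing.
Step by step:
`a = [8, 3, 4]` → a = [8, 3, 4]
`b = a` → b = [8, 3, 4] (same object as a)
`a.append(19)` → a = [8, 3, 4, 19] (same object as b); b = [8, 3, 4, 19] (same object as a)
`print(b)` → prints [8, 3, 4, 19]

Answer: [8, 3, 4, 19]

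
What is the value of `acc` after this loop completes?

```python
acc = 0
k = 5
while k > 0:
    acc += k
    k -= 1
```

Sum 5 down to 1
`acc` takes the values: 0 → 5 → 9 → 12 → 14 → 15

Answer: 15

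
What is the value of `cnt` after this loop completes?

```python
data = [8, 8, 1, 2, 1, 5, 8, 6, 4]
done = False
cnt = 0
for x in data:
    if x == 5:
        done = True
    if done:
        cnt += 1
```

Count elements after first 5 in [8, 8, 1, 2, 1, 5, 8, 6, 4]
`cnt` takes the values: 0 → 1 → 2 → 3 → 4

Answer: 4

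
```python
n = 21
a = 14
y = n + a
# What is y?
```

Trace:
`n = 21` → n = 21
`a = 14` → a = 14
`y = n + a` → y = 35
So y = 35

Answer: 35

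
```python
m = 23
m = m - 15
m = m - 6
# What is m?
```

Trace:
`m = 23` → m = 23
`m = m - 15` → m = 8
`m = m - 6` → m = 2
So m = 2

Answer: 2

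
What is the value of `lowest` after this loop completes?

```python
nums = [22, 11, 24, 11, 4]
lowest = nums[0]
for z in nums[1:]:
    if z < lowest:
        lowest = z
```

Minimum of [22, 11, 24, 11, 4]
`lowest` takes the values: 22 → 11 → 4

Answer: 4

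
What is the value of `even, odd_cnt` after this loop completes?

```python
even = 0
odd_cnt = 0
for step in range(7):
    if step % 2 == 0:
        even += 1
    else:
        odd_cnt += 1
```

Count evens and odds in range(7)
`even, odd_cnt` takes the values: (0, 0) → (1, 0) → (1, 1) → (2, 1) → (2, 2) → (3, 2) → (3, 3) → (4, 3)

Answer: 4, 3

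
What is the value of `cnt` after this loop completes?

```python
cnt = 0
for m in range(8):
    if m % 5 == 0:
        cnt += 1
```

Count numbers divisible by 5 in range(8)
`cnt` takes the values: 0 → 1 → 2

Answer: 2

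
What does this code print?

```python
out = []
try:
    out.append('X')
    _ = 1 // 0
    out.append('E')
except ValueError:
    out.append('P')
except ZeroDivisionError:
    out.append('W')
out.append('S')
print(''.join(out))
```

Execution trace: 'X' (try body) → 'W' (except ZeroDivisionError) → 'S' (after the try/except). Output: XWS

Answer: XWS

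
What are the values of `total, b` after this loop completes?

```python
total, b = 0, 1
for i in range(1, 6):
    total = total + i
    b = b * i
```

Sum and factorial of 1 to 5
`total, b` takes the values: (0, 1) → (1, 1) → (3, 1) → (3, 2) → (6, 2) → (6, 6) → (10, 6) → (10, 24) → (15, 24) → (15, 120)

Answer: 15, 120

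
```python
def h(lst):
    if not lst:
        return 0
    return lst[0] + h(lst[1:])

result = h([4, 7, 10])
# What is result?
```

4 + 7 + 10 + 0 = 21

Answer: 21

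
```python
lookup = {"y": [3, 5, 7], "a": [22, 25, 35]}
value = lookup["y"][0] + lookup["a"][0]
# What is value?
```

Trace:
`lookup = {"y": [3, 5, 7], "a": [22, 25, 35]}` → lookup = {'y': [3, 5, 7], 'a': [22, 25, 35]}
`value = lookup["y"][0] + lookup["a"][0]` → value = 25
So value = 25

Answer: 25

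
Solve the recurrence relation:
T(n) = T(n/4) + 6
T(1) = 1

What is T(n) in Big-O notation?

Each step divides n by 4 and adds 6. After log_4(n) steps we reach T(1)=1. So T(n) = 6·log_4(n) + 1 = O(log n).

Answer: O(log n)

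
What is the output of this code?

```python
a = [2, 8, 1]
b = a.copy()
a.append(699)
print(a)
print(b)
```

Key concept: list.copy() creates independent copy.
Step by step:
`a = [2, 8, 1]` → a = [2, 8, 1]
`b = a.copy()` → b = [2, 8, 1]
`a.append(699)` → a = [2, 8, 1, 699]
`print(a)` → prints [2, 8, 1, 699]
`print(b)` → prints [2, 8, 1]

Answer:
[2, 8, 1, 699]
[2, 8, 1]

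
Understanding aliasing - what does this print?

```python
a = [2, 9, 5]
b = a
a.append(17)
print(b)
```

Key concept: basic list aliasing.
Step by step:
`a = [2, 9, 5]` → a = [2, 9, 5]
`b = a` → b = [2, 9, 5] (same object as a)
`a.append(17)` → a = [2, 9, 5, 17] (same object as b); b = [2, 9, 5, 17] (same object as a)
`print(b)` → prints [2, 9, 5, 17]

Answer: [2, 9, 5, 17]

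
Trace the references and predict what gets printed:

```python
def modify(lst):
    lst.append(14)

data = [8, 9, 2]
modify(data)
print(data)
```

Key concept: function modifies passed list.
Step by step:
`data = [8, 9, 2]` → data = [8, 9, 2]
`modify(data)` → data = [8, 9, 2, 14]
`print(data)` → prints [8, 9, 2, 14]

Answer: [8, 9, 2, 14]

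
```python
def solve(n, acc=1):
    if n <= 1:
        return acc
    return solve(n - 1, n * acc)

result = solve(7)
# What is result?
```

Accumulator trace (n, acc): (7, 1) -> (6, 7) -> (5, 42) -> (4, 210) -> (3, 840) -> (2, 2520) -> (1, 5040) -> return 5040

Answer: 5040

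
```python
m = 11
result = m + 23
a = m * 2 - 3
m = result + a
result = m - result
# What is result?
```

Trace:
`m = 11` → m = 11
`result = m + 23` → result = 34
`a = m * 2 - 3` → a = 19
`m = result + a` → m = 53
`result = m - result` → result = 19
So result = 19

Answer: 19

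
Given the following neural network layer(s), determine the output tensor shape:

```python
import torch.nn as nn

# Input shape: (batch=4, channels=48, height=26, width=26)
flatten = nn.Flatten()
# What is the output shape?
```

Input: (4, 48, 26, 26) -> Output: (4, 32448)

Answer: (4, 32448)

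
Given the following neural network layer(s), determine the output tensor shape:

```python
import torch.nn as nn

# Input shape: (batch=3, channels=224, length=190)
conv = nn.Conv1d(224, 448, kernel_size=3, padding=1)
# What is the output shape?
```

Input: (3, 224, 190) -> Output: (3, 448, 190)

Answer: (3, 448, 190)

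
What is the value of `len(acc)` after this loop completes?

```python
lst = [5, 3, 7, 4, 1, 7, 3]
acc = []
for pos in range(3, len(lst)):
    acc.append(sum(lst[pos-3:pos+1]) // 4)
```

Number of 4-element averages
`acc` takes the values: [] → [4] → [4, 3] → [4, 3, 4] → [4, 3, 4, 3]
So `len(acc)` = 4

Answer: 4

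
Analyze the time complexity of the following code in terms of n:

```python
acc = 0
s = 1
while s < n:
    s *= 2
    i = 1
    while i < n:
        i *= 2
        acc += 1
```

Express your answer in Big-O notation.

Each loop level contributes: log n × log n. Multiplying the contributions gives O(log² n).

Answer: O(log² n)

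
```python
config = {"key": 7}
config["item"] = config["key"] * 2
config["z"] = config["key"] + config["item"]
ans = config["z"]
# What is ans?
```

Trace:
`config = {"key": 7}` → config = {'key': 7}
`config["item"] = config["key"] * 2` → config = {'key': 7, 'item': 14}
`config["z"] = config["key"] + config["item"]` → config = {'key': 7, 'item': 14, 'z': 21}
`ans = config["z"]` → ans = 21
So ans = 21

Answer: 21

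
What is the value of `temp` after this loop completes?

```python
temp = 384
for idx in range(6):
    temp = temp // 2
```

Halve 6 times: 384 // 2^6 = 6
`temp` takes the values: 384 → 192 → 96 → 48 → 24 → 12 → 6

Answer: 6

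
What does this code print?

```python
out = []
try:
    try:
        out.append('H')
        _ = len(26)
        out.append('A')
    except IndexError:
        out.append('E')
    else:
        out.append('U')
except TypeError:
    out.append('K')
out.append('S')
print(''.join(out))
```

Execution trace: 'H' (try body) → 'K' (outer except TypeError) → 'S' (after the try/except). Output: HKS

Answer: HKS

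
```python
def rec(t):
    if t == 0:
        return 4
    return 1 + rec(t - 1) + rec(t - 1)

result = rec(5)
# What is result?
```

rec(t) = 1 + 2·rec(t-1), rec(0)=4. Closed form: (4+1)·2^5 - 1 = 159.

Answer: 159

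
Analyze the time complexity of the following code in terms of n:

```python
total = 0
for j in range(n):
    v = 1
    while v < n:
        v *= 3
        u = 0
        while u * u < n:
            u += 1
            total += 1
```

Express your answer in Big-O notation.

Each loop level contributes: n × log n × √n. Multiplying the contributions gives O(n√n log n).

Answer: O(n√n log n)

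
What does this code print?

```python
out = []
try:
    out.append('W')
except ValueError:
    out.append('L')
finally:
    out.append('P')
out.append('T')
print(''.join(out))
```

Execution trace: 'W' (try body, no exception) → 'P' (finally) → 'T' (after the try/except). Output: WPT

Answer: WPT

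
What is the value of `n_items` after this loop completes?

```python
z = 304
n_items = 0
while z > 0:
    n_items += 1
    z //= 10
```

Count digits by repeated division by 10
`n_items` takes the values: 0 → 1 → 2 → 3

Answer: 3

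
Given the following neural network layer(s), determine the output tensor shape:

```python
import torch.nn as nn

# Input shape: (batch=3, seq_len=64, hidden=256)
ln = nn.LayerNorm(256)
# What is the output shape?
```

Input: (3, 64, 256) -> Output: (3, 64, 256)

Answer: (3, 64, 256)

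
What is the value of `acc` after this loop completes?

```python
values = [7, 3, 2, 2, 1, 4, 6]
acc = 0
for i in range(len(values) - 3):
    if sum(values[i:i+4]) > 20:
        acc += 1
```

Count windows with sum > 20
`acc` takes the values: 0

Answer: 0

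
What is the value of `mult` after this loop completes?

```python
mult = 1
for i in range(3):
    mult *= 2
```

2^3 = 8
`mult` takes the values: 1 → 2 → 4 → 8

Answer: 8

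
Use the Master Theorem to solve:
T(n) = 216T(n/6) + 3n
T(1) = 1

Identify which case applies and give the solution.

a=216, b=6, f(n)=3n. log_6(216) = 3. Since c=1 < 3, Case 1 applies: T(n) = Θ(n^log_b(a)) = O(n^3).

Answer: O(n^3) - Case 1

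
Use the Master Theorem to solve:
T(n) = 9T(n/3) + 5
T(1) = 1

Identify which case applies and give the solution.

a=9, b=3, f(n)=5. log_3(9) = 2. Since c=0 < 2, Case 1 applies: T(n) = Θ(n^log_b(a)) = O(n^2).

Answer: O(n^2) - Case 1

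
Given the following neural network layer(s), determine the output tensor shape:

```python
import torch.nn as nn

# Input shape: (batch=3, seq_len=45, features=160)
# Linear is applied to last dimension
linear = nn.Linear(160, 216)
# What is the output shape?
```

Input: (3, 45, 160) -> Output: (3, 45, 216)

Answer: (3, 45, 216)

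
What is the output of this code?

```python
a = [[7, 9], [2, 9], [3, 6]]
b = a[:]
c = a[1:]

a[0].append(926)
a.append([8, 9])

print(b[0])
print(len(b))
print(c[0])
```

Key concept: slice with nested mutation.
Step by step:
`a = [[7, 9], [2, 9], [3, 6]]` → a = [[7, 9], [2, 9], [3, 6]]
`b = a[:]` → b = [[7, 9], [2, 9], [3, 6]]
`c = a[1:]` → c = [[2, 9], [3, 6]]
`a[0].append(926)` → a = [[7, 9, 926], [2, 9], [3, 6]]; b = [[7, 9, 926], [2, 9], [3, 6]]
`a.append([8, 9])` → a = [[7, 9, 926], [2, 9], [3, 6], [8, 9]]
`print(b[0])` → prints [7, 9, 926]
`print(len(b))` → prints 3
`print(c[0])` → prints [2, 9]

Answer:
[7, 9, 926]
3
[2, 9]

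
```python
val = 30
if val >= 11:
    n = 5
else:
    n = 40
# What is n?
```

Trace:
`val = 30` → val = 30
`if val >= 11: ...` → val >= 11 is True → n = 5
So n = 5

Answer: 5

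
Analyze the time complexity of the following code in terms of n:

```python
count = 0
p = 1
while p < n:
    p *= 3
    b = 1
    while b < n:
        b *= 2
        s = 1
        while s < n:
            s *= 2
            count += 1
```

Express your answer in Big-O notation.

Each loop level contributes: log n × log n × log n. Multiplying the contributions gives O(log^3 n).

Answer: O(log^3 n)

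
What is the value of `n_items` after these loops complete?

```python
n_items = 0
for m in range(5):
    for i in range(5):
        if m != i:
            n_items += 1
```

5² - 5 (exclude diagonal)
`n_items` takes the values: 0 → 1 → 2 → 3 → 4 → 5 → 6 → 7 → 8 → 9 → 10 → 11 → 12 → 13 → 14 → 15 → 16 → 17 → 18 → 19 → 20

Answer: 20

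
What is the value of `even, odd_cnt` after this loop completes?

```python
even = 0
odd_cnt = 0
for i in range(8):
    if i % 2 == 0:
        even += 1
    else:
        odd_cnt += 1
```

Count evens and odds in range(8)
`even, odd_cnt` takes the values: (0, 0) → (1, 0) → (1, 1) → (2, 1) → (2, 2) → (3, 2) → (3, 3) → (4, 3) → (4, 4)

Answer: 4, 4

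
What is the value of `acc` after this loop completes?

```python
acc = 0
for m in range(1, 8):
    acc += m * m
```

Sum of squares 1² to 7² = 140
`acc` takes the values: 0 → 1 → 5 → 14 → 30 → 55 → 91 → 140

Answer: 140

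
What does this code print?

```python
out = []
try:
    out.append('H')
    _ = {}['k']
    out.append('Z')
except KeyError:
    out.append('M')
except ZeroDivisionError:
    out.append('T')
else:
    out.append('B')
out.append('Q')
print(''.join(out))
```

Execution trace: 'H' (try body) → 'M' (except KeyError) → 'Q' (after the try/except). Output: HMQ

Answer: HMQ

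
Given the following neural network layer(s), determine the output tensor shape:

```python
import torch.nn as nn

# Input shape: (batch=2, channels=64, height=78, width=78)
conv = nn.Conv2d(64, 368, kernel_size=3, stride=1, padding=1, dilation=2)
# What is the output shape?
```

Input: (2, 64, 78, 78) -> Output: (2, 368, 76, 76)

Answer: (2, 368, 76, 76)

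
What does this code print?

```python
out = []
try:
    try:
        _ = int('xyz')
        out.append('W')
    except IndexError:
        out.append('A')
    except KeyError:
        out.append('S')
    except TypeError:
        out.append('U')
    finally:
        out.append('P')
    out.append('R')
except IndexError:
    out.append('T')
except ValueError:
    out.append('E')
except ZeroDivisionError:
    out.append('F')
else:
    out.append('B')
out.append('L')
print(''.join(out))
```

Execution trace: 'P' (inner finally) → 'E' (except ValueError) → 'L' (after the try/except). Output: PEL

Answer: PEL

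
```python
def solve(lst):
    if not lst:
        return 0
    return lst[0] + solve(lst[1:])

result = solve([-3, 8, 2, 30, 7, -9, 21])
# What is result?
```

(-3) + 8 + 2 + 30 + 7 + (-9) + 21 + 0 = 56

Answer: 56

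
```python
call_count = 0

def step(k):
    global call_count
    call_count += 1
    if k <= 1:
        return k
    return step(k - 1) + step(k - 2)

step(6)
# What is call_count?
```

Calls(k) = 1 + Calls(k-1) + Calls(k-2); Calls(0)=Calls(1)=1. For k=6 this gives 25.

Answer: 25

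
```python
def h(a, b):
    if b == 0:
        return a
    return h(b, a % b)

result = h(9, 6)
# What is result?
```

h(9, 6) -> h(6, 3) -> h(3, 0) -> 3

Answer: 3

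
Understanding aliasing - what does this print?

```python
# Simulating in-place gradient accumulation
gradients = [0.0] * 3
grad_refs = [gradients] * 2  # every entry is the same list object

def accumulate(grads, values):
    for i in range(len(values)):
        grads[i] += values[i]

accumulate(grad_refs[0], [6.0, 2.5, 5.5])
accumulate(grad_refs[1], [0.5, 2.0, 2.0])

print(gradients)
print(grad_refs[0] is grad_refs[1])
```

Key concept: gradient accumulation aliasing.
Step by step:
`gradients = [0.0] * 3` → gradients = [0.0, 0.0, 0.0]
`grad_refs = [gradients] * 2` → grad_refs = [[0.0, 0.0, 0.0], [0.0, 0.0, 0.0]]
`accumulate(grad_refs[0], [6.0, 2.5, 5.5])` → gradients = [6.0, 2.5, 5.5]; grad_refs = [[6.0, 2.5, 5.5], [6.0, 2.5, 5.5]]
`accumulate(grad_refs[1], [0.5, 2.0, 2.0])` → gradients = [6.5, 4.5, 7.5]; grad_refs = [[6.5, 4.5, 7.5], [6.5, 4.5, 7.5]]
`print(gradients)` → prints [6.5, 4.5, 7.5]
`print(grad_refs[0] is grad_refs[1])` → prints True

Answer:
[6.5, 4.5, 7.5]
True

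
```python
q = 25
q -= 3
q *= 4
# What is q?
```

Trace:
`q = 25` → q = 25
`q -= 3` → q = 22
`q *= 4` → q = 88
So q = 88

Answer: 88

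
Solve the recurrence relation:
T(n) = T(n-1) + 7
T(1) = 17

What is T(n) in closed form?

Unrolling: T(n) = T(1) + 7·(n-1) = 17 + 7(n-1) = 7n + 10.

Answer: T(n) = 7n + 10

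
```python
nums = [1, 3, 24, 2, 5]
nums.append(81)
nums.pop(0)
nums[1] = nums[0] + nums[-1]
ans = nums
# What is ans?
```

Trace:
`nums = [1, 3, 24, 2, 5]` → nums = [1, 3, 24, 2, 5]
`nums.append(81)` → nums = [1, 3, 24, 2, 5, 81]
`nums.pop(0)` → nums = [3, 24, 2, 5, 81]
`nums[1] = nums[0] + nums[-1]` → nums = [3, 84, 2, 5, 81]
`ans = nums` → ans = [3, 84, 2, 5, 81]
So ans = [3, 84, 2, 5, 81]

Answer: [3, 84, 2, 5, 81]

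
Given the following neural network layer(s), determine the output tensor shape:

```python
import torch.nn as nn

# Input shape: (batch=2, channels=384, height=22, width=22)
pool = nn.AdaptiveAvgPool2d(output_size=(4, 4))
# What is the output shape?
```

Input: (2, 384, 22, 22) -> Output: (2, 384, 4, 4)

Answer: (2, 384, 4, 4)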